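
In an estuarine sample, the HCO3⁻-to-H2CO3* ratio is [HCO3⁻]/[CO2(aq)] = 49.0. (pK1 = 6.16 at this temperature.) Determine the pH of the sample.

pH = 7.85

From K1 = [H⁺][HCO3⁻]/[CO2(aq)]:  pH = pK1 + log₁₀([HCO3⁻]/[CO2(aq)])
log₁₀(49.0) = +1.690
pH = 6.16 + (+1.690) = 7.85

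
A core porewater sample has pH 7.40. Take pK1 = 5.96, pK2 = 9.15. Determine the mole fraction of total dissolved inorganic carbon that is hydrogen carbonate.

α₁ = 0.949

α₁ = 1 / (1 + [H⁺]/K1 + K2/[H⁺]) = 1 / (1 + 10^-1.44 + 10^-1.75)
   = 1 / (1 + 0.036308 + 0.017783) = 1/1.0541 = 0.9487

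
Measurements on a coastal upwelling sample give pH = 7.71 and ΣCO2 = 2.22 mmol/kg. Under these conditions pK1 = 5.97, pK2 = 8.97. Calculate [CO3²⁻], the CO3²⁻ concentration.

[CO3²⁻] = 0.114 mmol/kg

α₂ = 1 / (1 + [H⁺]/K2 + [H⁺]²/(K1K2)) = 1 / (1 + 10^+1.26 + 10^-0.48)
   = 1 / (1 + 18.197 + 0.33113) = 1/19.528 = 0.05121
[CO3²⁻] = α₂ × DIC = 0.05121 × 2.22 = 0.114 mmol/kg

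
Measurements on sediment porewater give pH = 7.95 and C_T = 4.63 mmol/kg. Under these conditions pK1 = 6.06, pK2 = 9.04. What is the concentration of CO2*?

α₀ = 1 / (1 + K1/[H⁺] + K1K2/[H⁺]²) = 1 / (1 + 10^+1.89 + 10^+0.80)
   = 1 / (1 + 77.625 + 6.3096) = 1/84.934 = 0.01177
[CO2*] = α₀ × DIC = 0.01177 × 4.63 = 0.0545 mmol/kg

[CO2*] = 0.0545 mmol/kg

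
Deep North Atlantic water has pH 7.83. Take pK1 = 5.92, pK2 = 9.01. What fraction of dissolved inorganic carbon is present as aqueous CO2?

α₀ = 0.0114

α₀ = 1 / (1 + K1/[H⁺] + K1K2/[H⁺]²) = 1 / (1 + 10^+1.91 + 10^+0.73)
   = 1 / (1 + 81.283 + 5.3703) = 1/87.653 = 0.01141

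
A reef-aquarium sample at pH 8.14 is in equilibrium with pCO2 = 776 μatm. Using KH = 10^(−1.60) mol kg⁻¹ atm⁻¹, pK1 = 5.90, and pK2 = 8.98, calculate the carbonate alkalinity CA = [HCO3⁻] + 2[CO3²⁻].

[CO2*] = KH · pCO2 = 10^(−1.60) × 776×10^-6 = 1.949×10^-5 mol/kg
α₀ = 1/(1 + K1/[H⁺] + K1K2/[H⁺]²) = 1/(1 + 10^+2.24 + 10^+1.40) = 0.005003
DIC = [CO2*]/α₀ = 1.949×10^-5 / 0.005003 = 3.896 mmol/kg
CA = (α₁ + 2α₂)·DIC = (0.8693 + 2×0.1257) × 3.896 = 4.37 mmol/kg

CA = 4.37 mmol/kg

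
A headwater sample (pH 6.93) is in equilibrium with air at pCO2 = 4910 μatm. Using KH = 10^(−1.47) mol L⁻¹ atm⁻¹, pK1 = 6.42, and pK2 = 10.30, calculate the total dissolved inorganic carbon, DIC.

DIC = 0.705 mmol/L

[CO2*] = KH · pCO2 = 10^(−1.47) × 4910×10^-6 = 1.664×10^-4 mol/L
α₀ = 1/(1 + K1/[H⁺] + K1K2/[H⁺]²) = 1/(1 + 10^+0.51 + 10^-2.86) = 0.2360
DIC = [CO2*]/α₀ = 1.664×10^-4 / 0.2360 = 0.705 mmol/L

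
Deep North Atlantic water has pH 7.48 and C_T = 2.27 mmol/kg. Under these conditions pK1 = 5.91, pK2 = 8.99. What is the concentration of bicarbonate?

α₁ = 1 / (1 + [H⁺]/K1 + K2/[H⁺]) = 1 / (1 + 10^-1.57 + 10^-1.51)
   = 1 / (1 + 0.026915 + 0.030903) = 1/1.0578 = 0.9453
[HCO3⁻] = α₁ × DIC = 0.9453 × 2.27 = 2.15 mmol/kg

[HCO3⁻] = 2.15 mmol/kg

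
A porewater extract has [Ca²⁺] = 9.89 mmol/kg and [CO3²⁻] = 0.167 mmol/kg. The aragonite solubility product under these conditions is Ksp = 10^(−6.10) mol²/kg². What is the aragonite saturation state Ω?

Ksp = 10^(−6.10) = 7.943×10^-7
Ω = [Ca²⁺][CO3²⁻]/Ksp = (9.89×10^-3)(0.167×10^-3) / 7.943×10^-7 = 2.08

Ω = 2.08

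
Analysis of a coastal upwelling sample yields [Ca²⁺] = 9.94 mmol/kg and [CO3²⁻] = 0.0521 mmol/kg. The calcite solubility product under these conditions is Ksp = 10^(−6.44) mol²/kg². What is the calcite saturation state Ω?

Ksp = 10^(−6.44) = 3.631×10^-7
Ω = [Ca²⁺][CO3²⁻]/Ksp = (9.94×10^-3)(0.0521×10^-3) / 3.631×10^-7 = 1.43

Ω = 1.43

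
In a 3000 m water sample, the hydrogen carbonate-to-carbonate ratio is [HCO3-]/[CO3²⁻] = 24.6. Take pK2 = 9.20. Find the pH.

From K2 = [H⁺][CO3²⁻]/[HCO3-]:  pH = pK2 − log₁₀([HCO3-]/[CO3²⁻])
log₁₀(24.6) = +1.391
pH = 9.20 − (+1.391) = 7.81

pH = 7.81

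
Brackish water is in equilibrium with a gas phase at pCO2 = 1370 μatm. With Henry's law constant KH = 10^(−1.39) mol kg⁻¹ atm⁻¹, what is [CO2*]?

KH = 10^(−1.39) = 4.074×10^-2 mol kg⁻¹ atm⁻¹
[CO2*] = KH · pCO2 = 4.074×10^-2 × 1370×10^-6 atm = 5.58×10^-5 mol/kg

[CO2*] = 55.8 μmol/kg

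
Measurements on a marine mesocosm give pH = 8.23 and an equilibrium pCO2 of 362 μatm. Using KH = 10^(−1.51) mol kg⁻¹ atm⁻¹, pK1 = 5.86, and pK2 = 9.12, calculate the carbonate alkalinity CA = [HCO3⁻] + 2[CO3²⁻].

[CO2*] = KH · pCO2 = 10^(−1.51) × 362×10^-6 = 1.119×10^-5 mol/kg
α₀ = 1/(1 + K1/[H⁺] + K1K2/[H⁺]²) = 1/(1 + 10^+2.37 + 10^+1.48) = 0.003765
DIC = [CO2*]/α₀ = 1.119×10^-5 / 0.003765 = 2.971 mmol/kg
CA = (α₁ + 2α₂)·DIC = (0.8825 + 2×0.1137) × 2.971 = 3.30 mmol/kg

CA = 3.30 mmol/kg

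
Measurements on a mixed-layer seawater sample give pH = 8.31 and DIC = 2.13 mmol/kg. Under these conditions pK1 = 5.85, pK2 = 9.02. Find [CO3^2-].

α₂ = 1 / (1 + [H⁺]/K2 + [H⁺]²/(K1K2)) = 1 / (1 + 10^+0.71 + 10^-1.75)
   = 1 / (1 + 5.1286 + 0.017783) = 1/6.1464 = 0.1627
[CO3²⁻] = α₂ × DIC = 0.1627 × 2.13 = 0.347 mmol/kg

[CO3²⁻] = 0.347 mmol/kg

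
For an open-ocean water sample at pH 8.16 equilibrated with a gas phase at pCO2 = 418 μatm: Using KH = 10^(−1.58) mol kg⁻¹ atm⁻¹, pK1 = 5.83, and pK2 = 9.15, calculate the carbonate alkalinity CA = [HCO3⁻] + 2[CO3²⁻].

[CO2*] = KH · pCO2 = 10^(−1.58) × 418×10^-6 = 1.099×10^-5 mol/kg
α₀ = 1/(1 + K1/[H⁺] + K1K2/[H⁺]²) = 1/(1 + 10^+2.33 + 10^+1.34) = 0.004225
DIC = [CO2*]/α₀ = 1.099×10^-5 / 0.004225 = 2.602 mmol/kg
CA = (α₁ + 2α₂)·DIC = (0.9033 + 2×0.09244) × 2.602 = 2.83 mmol/kg

CA = 2.83 mmol/kg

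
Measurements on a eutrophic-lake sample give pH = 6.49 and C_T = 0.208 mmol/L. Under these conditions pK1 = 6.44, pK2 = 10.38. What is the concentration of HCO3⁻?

α₁ = 1 / (1 + [H⁺]/K1 + K2/[H⁺]) = 1 / (1 + 10^-0.05 + 10^-3.89)
   = 1 / (1 + 0.89125 + 0.00012882) = 1/1.8914 = 0.5287
[HCO3⁻] = α₁ × DIC = 0.5287 × 0.208 = 0.110 mmol/L

[HCO3⁻] = 0.110 mmol/L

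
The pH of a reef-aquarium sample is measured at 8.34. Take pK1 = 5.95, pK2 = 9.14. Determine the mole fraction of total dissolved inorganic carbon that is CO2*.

α₀ = 0.00350

α₀ = 1 / (1 + K1/[H⁺] + K1K2/[H⁺]²) = 1 / (1 + 10^+2.39 + 10^+1.59)
   = 1 / (1 + 245.47 + 38.905) = 1/285.38 = 0.003504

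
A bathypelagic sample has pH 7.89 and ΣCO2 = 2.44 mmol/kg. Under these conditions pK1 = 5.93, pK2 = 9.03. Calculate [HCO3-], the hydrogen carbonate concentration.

[HCO3⁻] = 2.25 mmol/kg

α₁ = 1 / (1 + [H⁺]/K1 + K2/[H⁺]) = 1 / (1 + 10^-1.96 + 10^-1.14)
   = 1 / (1 + 0.010965 + 0.072444) = 1/1.0834 = 0.9230
[HCO3⁻] = α₁ × DIC = 0.9230 × 2.44 = 2.25 mmol/kg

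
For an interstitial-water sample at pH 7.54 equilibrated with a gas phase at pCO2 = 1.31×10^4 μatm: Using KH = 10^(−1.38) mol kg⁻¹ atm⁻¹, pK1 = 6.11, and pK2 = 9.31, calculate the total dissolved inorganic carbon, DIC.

DIC = 15.5 mmol/kg

[CO2*] = KH · pCO2 = 10^(−1.38) × 1.31×10^4×10^-6 = 5.461×10^-4 mol/kg
α₀ = 1/(1 + K1/[H⁺] + K1K2/[H⁺]²) = 1/(1 + 10^+1.43 + 10^-0.34) = 0.03525
DIC = [CO2*]/α₀ = 5.461×10^-4 / 0.03525 = 15.5 mmol/kg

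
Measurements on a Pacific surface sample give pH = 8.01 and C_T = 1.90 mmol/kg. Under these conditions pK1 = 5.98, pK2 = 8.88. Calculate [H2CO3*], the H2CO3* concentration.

α₀ = 1 / (1 + K1/[H⁺] + K1K2/[H⁺]²) = 1 / (1 + 10^+2.03 + 10^+1.16)
   = 1 / (1 + 107.15 + 14.454) = 1/122.61 = 0.008156
[CO2*] = α₀ × DIC = 0.008156 × 1.90 = 0.0155 mmol/kg = 15.5 μmol/kg

[CO2*] = 15.5 μmol/kg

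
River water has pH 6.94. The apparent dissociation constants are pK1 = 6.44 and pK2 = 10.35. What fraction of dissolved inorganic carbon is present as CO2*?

α₀ = 1 / (1 + K1/[H⁺] + K1K2/[H⁺]²) = 1 / (1 + 10^+0.50 + 10^-2.91)
   = 1 / (1 + 3.1623 + 0.0012303) = 1/4.1635 = 0.2402

α₀ = 0.240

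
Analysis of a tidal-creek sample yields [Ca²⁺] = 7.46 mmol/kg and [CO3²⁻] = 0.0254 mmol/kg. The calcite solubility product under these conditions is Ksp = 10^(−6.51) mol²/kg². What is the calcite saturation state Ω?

Ksp = 10^(−6.51) = 3.090×10^-7
Ω = [Ca²⁺][CO3²⁻]/Ksp = (7.46×10^-3)(0.0254×10^-3) / 3.090×10^-7 = 0.613

Ω = 0.613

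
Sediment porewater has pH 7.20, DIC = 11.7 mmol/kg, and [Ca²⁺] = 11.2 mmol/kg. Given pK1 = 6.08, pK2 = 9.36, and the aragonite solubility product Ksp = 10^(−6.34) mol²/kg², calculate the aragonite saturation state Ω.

α₂ = 1 / (1 + [H⁺]/K2 + [H⁺]²/(K1K2)) = 1 / (1 + 10^+2.16 + 10^+1.04)
   = 1 / (1 + 144.54 + 10.965) = 1/156.51 = 0.006389
[CO3²⁻] = α₂ × DIC = 0.006389 × 11.7 = 0.07476 mmol/kg
Ksp = 10^(−6.34) = 4.571×10^-7
Ω = [Ca²⁺][CO3²⁻]/Ksp = (11.2×10^-3)(7.476×10^-5) / 4.571×10^-7 = 1.83

Ω = 1.83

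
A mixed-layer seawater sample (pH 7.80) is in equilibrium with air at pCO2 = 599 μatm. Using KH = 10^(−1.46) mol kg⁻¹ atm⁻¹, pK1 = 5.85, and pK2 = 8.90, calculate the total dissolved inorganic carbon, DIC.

DIC = 2.02 mmol/kg

[CO2*] = KH · pCO2 = 10^(−1.46) × 599×10^-6 = 2.077×10^-5 mol/kg
α₀ = 1/(1 + K1/[H⁺] + K1K2/[H⁺]²) = 1/(1 + 10^+1.95 + 10^+0.85) = 0.01029
DIC = [CO2*]/α₀ = 2.077×10^-5 / 0.01029 = 2.02 mmol/kg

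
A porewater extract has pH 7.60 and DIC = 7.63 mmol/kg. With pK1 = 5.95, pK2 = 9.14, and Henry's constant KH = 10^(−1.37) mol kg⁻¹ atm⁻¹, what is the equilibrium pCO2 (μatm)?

α₀ = 1 / (1 + K1/[H⁺] + K1K2/[H⁺]²) = 1 / (1 + 10^+1.65 + 10^+0.11)
   = 1 / (1 + 44.668 + 1.2882) = 1/46.957 = 0.02130
[CO2*] = α₀ × DIC = 0.02130 × 7.63 = 0.1625 mmol/kg
pCO2 = [CO2*]/KH = 1.625×10^-4 / 4.266×10^-2 = 3810 μatm

pCO2 = 3810 μatm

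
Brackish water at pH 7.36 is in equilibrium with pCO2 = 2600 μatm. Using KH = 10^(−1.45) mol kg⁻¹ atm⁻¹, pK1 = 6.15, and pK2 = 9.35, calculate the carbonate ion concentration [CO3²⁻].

[CO3²⁻] = 15.3 μmol/kg

[CO2*] = KH · pCO2 = 10^(−1.45) × 2600×10^-6 = 9.225×10^-5 mol/kg
α₀ = 1/(1 + K1/[H⁺] + K1K2/[H⁺]²) = 1/(1 + 10^+1.21 + 10^-0.78) = 0.05752
DIC = [CO2*]/α₀ = 9.225×10^-5 / 0.05752 = 1.604 mmol/kg
[CO3²⁻] = α₂·DIC; α₂ = 0.009547, so [CO3²⁻] = 0.009547 × 1.604 = 0.0153 mmol/kg = 15.3 μmol/kg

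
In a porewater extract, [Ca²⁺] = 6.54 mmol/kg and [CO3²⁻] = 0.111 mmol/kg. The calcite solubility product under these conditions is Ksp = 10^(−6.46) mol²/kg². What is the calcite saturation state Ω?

Ksp = 10^(−6.46) = 3.467×10^-7
Ω = [Ca²⁺][CO3²⁻]/Ksp = (6.54×10^-3)(0.111×10^-3) / 3.467×10^-7 = 2.09

Ω = 2.09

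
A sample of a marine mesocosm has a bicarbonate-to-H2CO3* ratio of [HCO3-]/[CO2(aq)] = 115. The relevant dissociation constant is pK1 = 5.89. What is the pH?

pH = 7.95

From K1 = [H⁺][HCO3-]/[CO2(aq)]:  pH = pK1 + log₁₀([HCO3-]/[CO2(aq)])
log₁₀(115) = +2.061
pH = 5.89 + (+2.061) = 7.95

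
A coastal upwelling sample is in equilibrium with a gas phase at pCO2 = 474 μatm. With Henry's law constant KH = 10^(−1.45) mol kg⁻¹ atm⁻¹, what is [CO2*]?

KH = 10^(−1.45) = 3.548×10^-2 mol kg⁻¹ atm⁻¹
[CO2*] = KH · pCO2 = 3.548×10^-2 × 474×10^-6 atm = 1.68×10^-5 mol/kg

[CO2*] = 16.8 μmol/kg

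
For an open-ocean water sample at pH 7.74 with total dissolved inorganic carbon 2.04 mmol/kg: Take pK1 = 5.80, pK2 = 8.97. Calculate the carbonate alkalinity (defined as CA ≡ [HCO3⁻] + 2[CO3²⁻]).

CA = 2.13 mmol/kg

CA = [HCO3⁻] + 2[CO3²⁻] = (α₁ + 2α₂)·DIC
At pH 7.74: [H⁺]/K1 = 10^-1.94 = 0.011482, K2/[H⁺] = 10^-1.23 = 0.058884
α₁ = 1/(1 + 0.011482 + 0.058884) = 1/1.0704 = 0.9343; α₂ = α₁·K2/[H⁺] = 0.05501
α₁ + 2α₂ = 1.0443
CA = 1.0443 × 2.04 = 2.13 mmol/kg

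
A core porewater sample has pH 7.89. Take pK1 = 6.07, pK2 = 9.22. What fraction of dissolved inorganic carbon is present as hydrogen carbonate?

α₁ = 1 / (1 + [H⁺]/K1 + K2/[H⁺]) = 1 / (1 + 10^-1.82 + 10^-1.33)
   = 1 / (1 + 0.015136 + 0.046774) = 1/1.0619 = 0.9417

α₁ = 0.942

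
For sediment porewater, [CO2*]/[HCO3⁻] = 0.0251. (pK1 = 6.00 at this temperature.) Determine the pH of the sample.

From K1 = [H⁺][HCO3⁻]/[CO2*]:  pH = pK1 − log₁₀([CO2*]/[HCO3⁻])
log₁₀(0.0251) = -1.600
pH = 6.00 − (-1.600) = 7.60

pH = 7.60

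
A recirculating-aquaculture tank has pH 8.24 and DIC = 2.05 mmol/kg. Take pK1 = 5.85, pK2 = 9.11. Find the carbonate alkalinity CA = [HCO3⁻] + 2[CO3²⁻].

CA = [HCO3⁻] + 2[CO3²⁻] = (α₁ + 2α₂)·DIC
At pH 8.24: [H⁺]/K1 = 10^-2.39 = 0.0040738, K2/[H⁺] = 10^-0.87 = 0.13490
α₁ = 1/(1 + 0.0040738 + 0.13490) = 1/1.1390 = 0.8780; α₂ = α₁·K2/[H⁺] = 0.1184
α₁ + 2α₂ = 1.1149
CA = 1.1149 × 2.05 = 2.29 mmol/kg

CA = 2.29 mmol/kg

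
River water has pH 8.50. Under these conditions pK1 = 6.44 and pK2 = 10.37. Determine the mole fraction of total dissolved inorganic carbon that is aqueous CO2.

α₀ = 1 / (1 + K1/[H⁺] + K1K2/[H⁺]²) = 1 / (1 + 10^+2.06 + 10^+0.19)
   = 1 / (1 + 114.82 + 1.5488) = 1/117.36 = 0.008520

α₀ = 0.00852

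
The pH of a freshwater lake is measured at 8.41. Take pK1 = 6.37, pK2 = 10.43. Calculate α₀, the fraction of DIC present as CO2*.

α₀ = 1 / (1 + K1/[H⁺] + K1K2/[H⁺]²) = 1 / (1 + 10^+2.04 + 10^+0.02)
   = 1 / (1 + 109.65 + 1.0471) = 1/111.69 = 0.008953

α₀ = 0.00895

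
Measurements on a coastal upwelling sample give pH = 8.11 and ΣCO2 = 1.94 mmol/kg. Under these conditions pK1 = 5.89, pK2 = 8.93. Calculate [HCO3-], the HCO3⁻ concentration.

[HCO3⁻] = 1.68 mmol/kg

α₁ = 1 / (1 + [H⁺]/K1 + K2/[H⁺]) = 1 / (1 + 10^-2.22 + 10^-0.82)
   = 1 / (1 + 0.0060256 + 0.15136) = 1/1.1574 = 0.8640
[HCO3⁻] = α₁ × DIC = 0.8640 × 1.94 = 1.68 mmol/kg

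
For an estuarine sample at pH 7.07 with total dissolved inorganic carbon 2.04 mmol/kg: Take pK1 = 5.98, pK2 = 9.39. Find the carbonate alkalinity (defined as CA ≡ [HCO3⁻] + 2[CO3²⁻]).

CA = [HCO3⁻] + 2[CO3²⁻] = (α₁ + 2α₂)·DIC
At pH 7.07: [H⁺]/K1 = 10^-1.09 = 0.081283, K2/[H⁺] = 10^-2.32 = 0.0047863
α₁ = 1/(1 + 0.081283 + 0.0047863) = 1/1.0861 = 0.9208; α₂ = α₁·K2/[H⁺] = 0.004407
α₁ + 2α₂ = 0.9296
CA = 0.9296 × 2.04 = 1.90 mmol/kg

CA = 1.90 mmol/kg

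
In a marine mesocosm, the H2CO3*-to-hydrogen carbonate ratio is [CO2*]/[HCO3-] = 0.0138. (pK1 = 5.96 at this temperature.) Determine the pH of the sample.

From K1 = [H⁺][HCO3-]/[CO2*]:  pH = pK1 − log₁₀([CO2*]/[HCO3-])
log₁₀(0.0138) = -1.860
pH = 5.96 − (-1.860) = 7.82

pH = 7.82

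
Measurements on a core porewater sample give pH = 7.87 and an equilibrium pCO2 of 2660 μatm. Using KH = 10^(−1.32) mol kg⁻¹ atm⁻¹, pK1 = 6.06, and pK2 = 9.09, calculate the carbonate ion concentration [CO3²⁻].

[CO2*] = KH · pCO2 = 10^(−1.32) × 2660×10^-6 = 1.273×10^-4 mol/kg
α₀ = 1/(1 + K1/[H⁺] + K1K2/[H⁺]²) = 1/(1 + 10^+1.81 + 10^+0.59) = 0.01440
DIC = [CO2*]/α₀ = 1.273×10^-4 / 0.01440 = 8.843 mmol/kg
[CO3²⁻] = α₂·DIC; α₂ = 0.05601, so [CO3²⁻] = 0.05601 × 8.843 = 0.495 mmol/kg

[CO3²⁻] = 0.495 mmol/kg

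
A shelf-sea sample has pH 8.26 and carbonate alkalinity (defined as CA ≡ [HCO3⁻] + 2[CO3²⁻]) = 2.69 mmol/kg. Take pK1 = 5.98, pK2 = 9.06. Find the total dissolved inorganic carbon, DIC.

DIC = 2.38 mmol/kg

CA = [HCO3⁻] + 2[CO3²⁻] = (α₁ + 2α₂)·DIC
At pH 8.26: [H⁺]/K1 = 10^-2.28 = 0.0052481, K2/[H⁺] = 10^-0.80 = 0.15849
α₁ = 1/(1 + 0.0052481 + 0.15849) = 1/1.1637 = 0.8593; α₂ = α₁·K2/[H⁺] = 0.1362
α₁ + 2α₂ = 1.1317
DIC = CA / (α₁ + 2α₂) = 2.69 / 1.1317 = 2.38 mmol/kg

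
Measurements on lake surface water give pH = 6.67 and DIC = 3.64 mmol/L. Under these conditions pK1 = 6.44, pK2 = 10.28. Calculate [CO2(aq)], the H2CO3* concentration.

α₀ = 1 / (1 + K1/[H⁺] + K1K2/[H⁺]²) = 1 / (1 + 10^+0.23 + 10^-3.38)
   = 1 / (1 + 1.6982 + 0.00041687) = 1/2.6987 = 0.3706
[CO2*] = α₀ × DIC = 0.3706 × 3.64 = 1.35 mmol/L

[CO2*] = 1.35 mmol/L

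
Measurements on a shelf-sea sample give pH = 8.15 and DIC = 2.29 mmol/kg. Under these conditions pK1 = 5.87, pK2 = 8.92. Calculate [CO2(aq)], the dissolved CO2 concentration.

[CO2*] = 10.2 μmol/kg

α₀ = 1 / (1 + K1/[H⁺] + K1K2/[H⁺]²) = 1 / (1 + 10^+2.28 + 10^+1.51)
   = 1 / (1 + 190.55 + 32.359) = 1/223.91 = 0.004466
[CO2*] = α₀ × DIC = 0.004466 × 2.29 = 0.0102 mmol/kg = 10.2 μmol/kg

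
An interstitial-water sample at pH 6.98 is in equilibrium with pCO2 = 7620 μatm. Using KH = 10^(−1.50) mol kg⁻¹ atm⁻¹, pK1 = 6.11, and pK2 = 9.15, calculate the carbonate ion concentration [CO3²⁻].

[CO2*] = KH · pCO2 = 10^(−1.50) × 7620×10^-6 = 2.410×10^-4 mol/kg
α₀ = 1/(1 + K1/[H⁺] + K1K2/[H⁺]²) = 1/(1 + 10^+0.87 + 10^-1.30) = 0.1182
DIC = [CO2*]/α₀ = 2.410×10^-4 / 0.1182 = 2.039 mmol/kg
[CO3²⁻] = α₂·DIC; α₂ = 0.005922, so [CO3²⁻] = 0.005922 × 2.039 = 0.0121 mmol/kg = 12.1 μmol/kg

[CO3²⁻] = 12.1 μmol/kg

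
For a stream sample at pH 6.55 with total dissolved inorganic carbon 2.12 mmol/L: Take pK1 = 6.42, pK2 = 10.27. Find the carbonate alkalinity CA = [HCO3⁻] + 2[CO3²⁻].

CA = [HCO3⁻] + 2[CO3²⁻] = (α₁ + 2α₂)·DIC
At pH 6.55: [H⁺]/K1 = 10^-0.13 = 0.74131, K2/[H⁺] = 10^-3.72 = 0.00019055
α₁ = 1/(1 + 0.74131 + 0.00019055) = 1/1.7415 = 0.5742; α₂ = α₁·K2/[H⁺] = 0.0001094
α₁ + 2α₂ = 0.5744
CA = 0.5744 × 2.12 = 1.22 mmol/L

CA = 1.22 mmol/L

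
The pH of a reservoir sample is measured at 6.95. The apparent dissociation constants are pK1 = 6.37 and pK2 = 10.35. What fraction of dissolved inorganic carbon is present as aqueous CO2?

α₀ = 0.208

α₀ = 1 / (1 + K1/[H⁺] + K1K2/[H⁺]²) = 1 / (1 + 10^+0.58 + 10^-2.82)
   = 1 / (1 + 3.8019 + 0.0015136) = 1/4.8034 = 0.2082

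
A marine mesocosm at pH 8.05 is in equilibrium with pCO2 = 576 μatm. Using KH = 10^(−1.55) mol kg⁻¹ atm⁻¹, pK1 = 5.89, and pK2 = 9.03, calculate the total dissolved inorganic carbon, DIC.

DIC = 2.61 mmol/kg

[CO2*] = KH · pCO2 = 10^(−1.55) × 576×10^-6 = 1.623×10^-5 mol/kg
α₀ = 1/(1 + K1/[H⁺] + K1K2/[H⁺]²) = 1/(1 + 10^+2.16 + 10^+1.18) = 0.006224
DIC = [CO2*]/α₀ = 1.623×10^-5 / 0.006224 = 2.61 mmol/kg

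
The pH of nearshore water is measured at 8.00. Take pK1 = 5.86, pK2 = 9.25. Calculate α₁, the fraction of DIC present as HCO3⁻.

α₁ = 0.940

α₁ = 1 / (1 + [H⁺]/K1 + K2/[H⁺]) = 1 / (1 + 10^-2.14 + 10^-1.25)
   = 1 / (1 + 0.0072444 + 0.056234) = 1/1.0635 = 0.9403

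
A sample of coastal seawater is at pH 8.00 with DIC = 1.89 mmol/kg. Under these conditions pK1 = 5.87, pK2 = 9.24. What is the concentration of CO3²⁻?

α₂ = 1 / (1 + [H⁺]/K2 + [H⁺]²/(K1K2)) = 1 / (1 + 10^+1.24 + 10^-0.89)
   = 1 / (1 + 17.378 + 0.12882) = 1/18.507 = 0.05403
[CO3²⁻] = α₂ × DIC = 0.05403 × 1.89 = 0.102 mmol/kg

[CO3²⁻] = 0.102 mmol/kg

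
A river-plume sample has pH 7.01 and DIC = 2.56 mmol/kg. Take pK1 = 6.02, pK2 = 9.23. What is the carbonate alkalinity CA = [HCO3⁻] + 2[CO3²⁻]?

CA = 2.34 mmol/kg

CA = [HCO3⁻] + 2[CO3²⁻] = (α₁ + 2α₂)·DIC
At pH 7.01: [H⁺]/K1 = 10^-0.99 = 0.10233, K2/[H⁺] = 10^-2.22 = 0.0060256
α₁ = 1/(1 + 0.10233 + 0.0060256) = 1/1.1084 = 0.9022; α₂ = α₁·K2/[H⁺] = 0.005437
α₁ + 2α₂ = 0.9131
CA = 0.9131 × 2.56 = 2.34 mmol/kg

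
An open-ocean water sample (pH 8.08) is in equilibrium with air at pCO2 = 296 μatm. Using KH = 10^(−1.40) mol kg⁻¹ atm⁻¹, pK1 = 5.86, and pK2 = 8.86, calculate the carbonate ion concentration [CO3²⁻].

[CO2*] = KH · pCO2 = 10^(−1.40) × 296×10^-6 = 1.178×10^-5 mol/kg
α₀ = 1/(1 + K1/[H⁺] + K1K2/[H⁺]²) = 1/(1 + 10^+2.22 + 10^+1.44) = 0.005141
DIC = [CO2*]/α₀ = 1.178×10^-5 / 0.005141 = 2.292 mmol/kg
[CO3²⁻] = α₂·DIC; α₂ = 0.1416, so [CO3²⁻] = 0.1416 × 2.292 = 0.325 mmol/kg

[CO3²⁻] = 0.325 mmol/kg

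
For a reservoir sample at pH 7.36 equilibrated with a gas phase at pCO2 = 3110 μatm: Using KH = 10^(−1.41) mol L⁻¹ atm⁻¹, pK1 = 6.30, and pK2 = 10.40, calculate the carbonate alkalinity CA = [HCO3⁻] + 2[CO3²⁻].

CA = 1.39 mmol/L

[CO2*] = KH · pCO2 = 10^(−1.41) × 3110×10^-6 = 1.210×10^-4 mol/L
α₀ = 1/(1 + K1/[H⁺] + K1K2/[H⁺]²) = 1/(1 + 10^+1.06 + 10^-1.98) = 0.08005
DIC = [CO2*]/α₀ = 1.210×10^-4 / 0.08005 = 1.511 mmol/L
CA = (α₁ + 2α₂)·DIC = (0.9191 + 2×0.0008382) × 1.511 = 1.39 mmol/L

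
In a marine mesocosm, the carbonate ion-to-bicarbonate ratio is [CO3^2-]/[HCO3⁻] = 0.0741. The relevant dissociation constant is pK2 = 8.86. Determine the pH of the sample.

pH = 7.73

From K2 = [H⁺][CO3^2-]/[HCO3⁻]:  pH = pK2 + log₁₀([CO3^2-]/[HCO3⁻])
log₁₀(0.0741) = -1.130
pH = 8.86 + (-1.130) = 7.73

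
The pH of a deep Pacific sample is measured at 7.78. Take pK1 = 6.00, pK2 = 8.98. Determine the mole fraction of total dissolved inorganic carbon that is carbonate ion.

α₂ = 1 / (1 + [H⁺]/K2 + [H⁺]²/(K1K2)) = 1 / (1 + 10^+1.20 + 10^-0.58)
   = 1 / (1 + 15.849 + 0.26303) = 1/17.112 = 0.05844

α₂ = 0.0584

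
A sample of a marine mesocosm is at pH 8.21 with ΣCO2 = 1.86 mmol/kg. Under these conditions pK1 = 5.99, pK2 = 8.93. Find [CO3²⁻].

[CO3²⁻] = 0.296 mmol/kg

α₂ = 1 / (1 + [H⁺]/K2 + [H⁺]²/(K1K2)) = 1 / (1 + 10^+0.72 + 10^-1.50)
   = 1 / (1 + 5.2481 + 0.031623) = 1/6.2797 = 0.1592
[CO3²⁻] = α₂ × DIC = 0.1592 × 1.86 = 0.296 mmol/kg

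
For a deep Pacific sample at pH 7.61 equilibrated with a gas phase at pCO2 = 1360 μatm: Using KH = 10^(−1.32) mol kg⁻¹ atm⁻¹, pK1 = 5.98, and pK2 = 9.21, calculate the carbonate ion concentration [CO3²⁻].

[CO3²⁻] = 0.0697 mmol/kg

[CO2*] = KH · pCO2 = 10^(−1.32) × 1360×10^-6 = 6.509×10^-5 mol/kg
α₀ = 1/(1 + K1/[H⁺] + K1K2/[H⁺]²) = 1/(1 + 10^+1.63 + 10^+0.03) = 0.02236
DIC = [CO2*]/α₀ = 6.509×10^-5 / 0.02236 = 2.912 mmol/kg
[CO3²⁻] = α₂·DIC; α₂ = 0.02396, so [CO3²⁻] = 0.02396 × 2.912 = 0.0697 mmol/kg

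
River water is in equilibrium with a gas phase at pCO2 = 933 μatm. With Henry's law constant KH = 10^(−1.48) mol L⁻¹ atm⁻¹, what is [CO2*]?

[CO2*] = 30.9 μmol/L

KH = 10^(−1.48) = 3.311×10^-2 mol L⁻¹ atm⁻¹
[CO2*] = KH · pCO2 = 3.311×10^-2 × 933×10^-6 atm = 3.09×10^-5 mol/L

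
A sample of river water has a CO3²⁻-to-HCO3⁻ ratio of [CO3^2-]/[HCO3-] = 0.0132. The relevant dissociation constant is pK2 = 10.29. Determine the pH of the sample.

From K2 = [H⁺][CO3^2-]/[HCO3-]:  pH = pK2 + log₁₀([CO3^2-]/[HCO3-])
log₁₀(0.0132) = -1.879
pH = 10.29 + (-1.879) = 8.41

pH = 8.41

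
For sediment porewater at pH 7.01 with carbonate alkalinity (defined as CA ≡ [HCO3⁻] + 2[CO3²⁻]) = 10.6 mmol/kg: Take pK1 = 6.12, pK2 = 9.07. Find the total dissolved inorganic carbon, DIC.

CA = [HCO3⁻] + 2[CO3²⁻] = (α₁ + 2α₂)·DIC
At pH 7.01: [H⁺]/K1 = 10^-0.89 = 0.12882, K2/[H⁺] = 10^-2.06 = 0.0087096
α₁ = 1/(1 + 0.12882 + 0.0087096) = 1/1.1375 = 0.8791; α₂ = α₁·K2/[H⁺] = 0.007657
α₁ + 2α₂ = 0.8944
DIC = CA / (α₁ + 2α₂) = 10.6 / 0.8944 = 11.9 mmol/kg

DIC = 11.9 mmol/kg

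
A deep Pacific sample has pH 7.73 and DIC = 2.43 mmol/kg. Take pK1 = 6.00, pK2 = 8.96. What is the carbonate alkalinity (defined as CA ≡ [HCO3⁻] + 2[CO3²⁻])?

CA = [HCO3⁻] + 2[CO3²⁻] = (α₁ + 2α₂)·DIC
At pH 7.73: [H⁺]/K1 = 10^-1.73 = 0.018621, K2/[H⁺] = 10^-1.23 = 0.058884
α₁ = 1/(1 + 0.018621 + 0.058884) = 1/1.0775 = 0.9281; α₂ = α₁·K2/[H⁺] = 0.05465
α₁ + 2α₂ = 1.0374
CA = 1.0374 × 2.43 = 2.52 mmol/kg

CA = 2.52 mmol/kg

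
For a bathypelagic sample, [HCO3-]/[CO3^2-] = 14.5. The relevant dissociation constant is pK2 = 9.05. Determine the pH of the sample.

pH = 7.89

From K2 = [H⁺][CO3^2-]/[HCO3-]:  pH = pK2 − log₁₀([HCO3-]/[CO3^2-])
log₁₀(14.5) = +1.161
pH = 9.05 − (+1.161) = 7.89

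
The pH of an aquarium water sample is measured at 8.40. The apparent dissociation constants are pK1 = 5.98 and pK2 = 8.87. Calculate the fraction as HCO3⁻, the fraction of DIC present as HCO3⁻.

α₁ = 1 / (1 + [H⁺]/K1 + K2/[H⁺]) = 1 / (1 + 10^-2.42 + 10^-0.47)
   = 1 / (1 + 0.0038019 + 0.33884) = 1/1.3426 = 0.7448

α₁ = 0.745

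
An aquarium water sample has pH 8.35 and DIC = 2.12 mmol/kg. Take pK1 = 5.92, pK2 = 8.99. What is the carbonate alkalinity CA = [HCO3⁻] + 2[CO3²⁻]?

CA = 2.51 mmol/kg

CA = [HCO3⁻] + 2[CO3²⁻] = (α₁ + 2α₂)·DIC
At pH 8.35: [H⁺]/K1 = 10^-2.43 = 0.0037154, K2/[H⁺] = 10^-0.64 = 0.22909
α₁ = 1/(1 + 0.0037154 + 0.22909) = 1/1.2328 = 0.8112; α₂ = α₁·K2/[H⁺] = 0.1858
α₁ + 2α₂ = 1.1828
CA = 1.1828 × 2.12 = 2.51 mmol/kg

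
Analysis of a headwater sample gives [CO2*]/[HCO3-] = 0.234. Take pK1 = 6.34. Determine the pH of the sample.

pH = 6.97

From K1 = [H⁺][HCO3-]/[CO2*]:  pH = pK1 − log₁₀([CO2*]/[HCO3-])
log₁₀(0.234) = -0.631
pH = 6.34 − (-0.631) = 6.97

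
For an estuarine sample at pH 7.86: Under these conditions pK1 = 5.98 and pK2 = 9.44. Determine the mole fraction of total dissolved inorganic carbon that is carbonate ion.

α₂ = 0.0253

α₂ = 1 / (1 + [H⁺]/K2 + [H⁺]²/(K1K2)) = 1 / (1 + 10^+1.58 + 10^-0.30)
   = 1 / (1 + 38.019 + 0.50119) = 1/39.520 = 0.02530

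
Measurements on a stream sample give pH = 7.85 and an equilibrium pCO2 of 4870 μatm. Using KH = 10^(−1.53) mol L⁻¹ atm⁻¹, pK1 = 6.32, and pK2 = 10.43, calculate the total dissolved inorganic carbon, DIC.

[CO2*] = KH · pCO2 = 10^(−1.53) × 4870×10^-6 = 1.437×10^-4 mol/L
α₀ = 1/(1 + K1/[H⁺] + K1K2/[H⁺]²) = 1/(1 + 10^+1.53 + 10^-1.05) = 0.02859
DIC = [CO2*]/α₀ = 1.437×10^-4 / 0.02859 = 5.03 mmol/L

DIC = 5.03 mmol/L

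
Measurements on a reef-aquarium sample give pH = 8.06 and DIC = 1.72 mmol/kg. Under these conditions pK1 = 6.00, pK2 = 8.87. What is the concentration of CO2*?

α₀ = 1 / (1 + K1/[H⁺] + K1K2/[H⁺]²) = 1 / (1 + 10^+2.06 + 10^+1.25)
   = 1 / (1 + 114.82 + 17.783) = 1/133.60 = 0.007485
[CO2*] = α₀ × DIC = 0.007485 × 1.72 = 0.0129 mmol/kg = 12.9 μmol/kg

[CO2*] = 12.9 μmol/kg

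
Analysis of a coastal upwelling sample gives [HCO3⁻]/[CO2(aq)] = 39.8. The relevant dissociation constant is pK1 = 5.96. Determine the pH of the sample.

pH = 7.56

From K1 = [H⁺][HCO3⁻]/[CO2(aq)]:  pH = pK1 + log₁₀([HCO3⁻]/[CO2(aq)])
log₁₀(39.8) = +1.600
pH = 5.96 + (+1.600) = 7.56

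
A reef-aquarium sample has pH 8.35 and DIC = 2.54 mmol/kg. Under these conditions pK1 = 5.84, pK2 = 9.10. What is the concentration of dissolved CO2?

α₀ = 1 / (1 + K1/[H⁺] + K1K2/[H⁺]²) = 1 / (1 + 10^+2.51 + 10^+1.76)
   = 1 / (1 + 323.59 + 57.544) = 1/382.14 = 0.002617
[CO2*] = α₀ × DIC = 0.002617 × 2.54 = 0.00665 mmol/kg = 6.65 μmol/kg

[CO2*] = 6.65 μmol/kg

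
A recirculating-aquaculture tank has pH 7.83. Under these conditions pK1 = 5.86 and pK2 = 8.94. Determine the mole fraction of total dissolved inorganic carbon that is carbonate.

α₂ = 0.0713

α₂ = 1 / (1 + [H⁺]/K2 + [H⁺]²/(K1K2)) = 1 / (1 + 10^+1.11 + 10^-0.86)
   = 1 / (1 + 12.882 + 0.13804) = 1/14.021 = 0.07132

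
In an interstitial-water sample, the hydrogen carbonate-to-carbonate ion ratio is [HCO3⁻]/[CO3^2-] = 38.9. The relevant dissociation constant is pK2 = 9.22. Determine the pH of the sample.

pH = 7.63

From K2 = [H⁺][CO3^2-]/[HCO3⁻]:  pH = pK2 − log₁₀([HCO3⁻]/[CO3^2-])
log₁₀(38.9) = +1.590
pH = 9.22 − (+1.590) = 7.63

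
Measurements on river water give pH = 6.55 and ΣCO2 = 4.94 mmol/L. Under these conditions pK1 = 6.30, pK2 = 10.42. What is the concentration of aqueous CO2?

α₀ = 1 / (1 + K1/[H⁺] + K1K2/[H⁺]²) = 1 / (1 + 10^+0.25 + 10^-3.62)
   = 1 / (1 + 1.7783 + 0.00023988) = 1/2.7785 = 0.3599
[CO2*] = α₀ × DIC = 0.3599 × 4.94 = 1.78 mmol/L

[CO2*] = 1.78 mmol/L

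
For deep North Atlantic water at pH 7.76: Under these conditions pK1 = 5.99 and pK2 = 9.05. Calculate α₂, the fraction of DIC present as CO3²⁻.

α₂ = 0.0480

α₂ = 1 / (1 + [H⁺]/K2 + [H⁺]²/(K1K2)) = 1 / (1 + 10^+1.29 + 10^-0.48)
   = 1 / (1 + 19.498 + 0.33113) = 1/20.830 = 0.04801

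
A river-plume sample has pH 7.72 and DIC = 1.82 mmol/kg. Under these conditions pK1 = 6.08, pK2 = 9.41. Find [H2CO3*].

α₀ = 1 / (1 + K1/[H⁺] + K1K2/[H⁺]²) = 1 / (1 + 10^+1.64 + 10^-0.05)
   = 1 / (1 + 43.652 + 0.89125) = 1/45.543 = 0.02196
[CO2*] = α₀ × DIC = 0.02196 × 1.82 = 0.0400 mmol/kg

[CO2*] = 0.0400 mmol/kg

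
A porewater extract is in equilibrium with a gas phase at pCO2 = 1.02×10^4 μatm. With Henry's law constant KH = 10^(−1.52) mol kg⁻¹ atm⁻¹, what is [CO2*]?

KH = 10^(−1.52) = 3.020×10^-2 mol kg⁻¹ atm⁻¹
[CO2*] = KH · pCO2 = 3.020×10^-2 × 1.02×10^4×10^-6 atm = 3.08×10^-4 mol/kg

[CO2*] = 308 μmol/kg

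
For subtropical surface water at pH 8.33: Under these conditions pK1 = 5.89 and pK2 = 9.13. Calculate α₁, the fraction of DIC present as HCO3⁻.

α₁ = 0.860

α₁ = 1 / (1 + [H⁺]/K1 + K2/[H⁺]) = 1 / (1 + 10^-2.44 + 10^-0.80)
   = 1 / (1 + 0.0036308 + 0.15849) = 1/1.1621 = 0.8605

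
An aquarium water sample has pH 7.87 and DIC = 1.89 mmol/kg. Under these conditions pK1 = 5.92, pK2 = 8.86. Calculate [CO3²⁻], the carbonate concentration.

[CO3²⁻] = 0.174 mmol/kg

α₂ = 1 / (1 + [H⁺]/K2 + [H⁺]²/(K1K2)) = 1 / (1 + 10^+0.99 + 10^-0.96)
   = 1 / (1 + 9.7724 + 0.10965) = 1/10.882 = 0.09189
[CO3²⁻] = α₂ × DIC = 0.09189 × 1.89 = 0.174 mmol/kg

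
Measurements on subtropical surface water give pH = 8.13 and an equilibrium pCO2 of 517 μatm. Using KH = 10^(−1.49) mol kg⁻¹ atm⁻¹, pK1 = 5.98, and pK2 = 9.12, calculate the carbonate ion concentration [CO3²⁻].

[CO2*] = KH · pCO2 = 10^(−1.49) × 517×10^-6 = 1.673×10^-5 mol/kg
α₀ = 1/(1 + K1/[H⁺] + K1K2/[H⁺]²) = 1/(1 + 10^+2.15 + 10^+1.16) = 0.006381
DIC = [CO2*]/α₀ = 1.673×10^-5 / 0.006381 = 2.622 mmol/kg
[CO3²⁻] = α₂·DIC; α₂ = 0.09224, so [CO3²⁻] = 0.09224 × 2.622 = 0.242 mmol/kg

[CO3²⁻] = 0.242 mmol/kg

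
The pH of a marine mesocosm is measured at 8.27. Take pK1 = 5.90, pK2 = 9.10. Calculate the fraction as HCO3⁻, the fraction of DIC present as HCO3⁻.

α₁ = 1 / (1 + [H⁺]/K1 + K2/[H⁺]) = 1 / (1 + 10^-2.37 + 10^-0.83)
   = 1 / (1 + 0.0042658 + 0.14791) = 1/1.1522 = 0.8679

α₁ = 0.868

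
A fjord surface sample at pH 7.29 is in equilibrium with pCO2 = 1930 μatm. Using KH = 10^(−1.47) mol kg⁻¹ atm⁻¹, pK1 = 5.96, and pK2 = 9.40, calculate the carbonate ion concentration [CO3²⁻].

[CO3²⁻] = 10.9 μmol/kg

[CO2*] = KH · pCO2 = 10^(−1.47) × 1930×10^-6 = 6.540×10^-5 mol/kg
α₀ = 1/(1 + K1/[H⁺] + K1K2/[H⁺]²) = 1/(1 + 10^+1.33 + 10^-0.78) = 0.04435
DIC = [CO2*]/α₀ = 6.540×10^-5 / 0.04435 = 1.474 mmol/kg
[CO3²⁻] = α₂·DIC; α₂ = 0.007361, so [CO3²⁻] = 0.007361 × 1.474 = 0.0109 mmol/kg = 10.9 μmol/kg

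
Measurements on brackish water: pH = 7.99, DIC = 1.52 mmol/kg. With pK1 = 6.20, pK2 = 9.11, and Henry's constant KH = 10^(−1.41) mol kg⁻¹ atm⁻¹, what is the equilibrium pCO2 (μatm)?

pCO2 = 580 μatm

α₀ = 1 / (1 + K1/[H⁺] + K1K2/[H⁺]²) = 1 / (1 + 10^+1.79 + 10^+0.67)
   = 1 / (1 + 61.660 + 4.6774) = 1/67.337 = 0.01485
[CO2*] = α₀ × DIC = 0.01485 × 1.52 = 0.02257 mmol/kg
pCO2 = [CO2*]/KH = 2.257×10^-5 / 3.890×10^-2 = 580 μatm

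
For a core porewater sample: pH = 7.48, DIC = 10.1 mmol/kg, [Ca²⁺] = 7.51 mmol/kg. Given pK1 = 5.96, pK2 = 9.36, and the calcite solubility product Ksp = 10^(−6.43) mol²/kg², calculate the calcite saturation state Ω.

Ω = 2.58

α₂ = 1 / (1 + [H⁺]/K2 + [H⁺]²/(K1K2)) = 1 / (1 + 10^+1.88 + 10^+0.36)
   = 1 / (1 + 75.858 + 2.2909) = 1/79.149 = 0.01263
[CO3²⁻] = α₂ × DIC = 0.01263 × 10.1 = 0.1276 mmol/kg
Ksp = 10^(−6.43) = 3.715×10^-7
Ω = [Ca²⁺][CO3²⁻]/Ksp = (7.51×10^-3)(1.276×10^-4) / 3.715×10^-7 = 2.58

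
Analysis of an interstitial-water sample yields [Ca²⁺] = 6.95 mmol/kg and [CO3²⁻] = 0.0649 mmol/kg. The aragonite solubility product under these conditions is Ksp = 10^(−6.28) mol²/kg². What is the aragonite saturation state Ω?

Ksp = 10^(−6.28) = 5.248×10^-7
Ω = [Ca²⁺][CO3²⁻]/Ksp = (6.95×10^-3)(0.0649×10^-3) / 5.248×10^-7 = 0.859

Ω = 0.859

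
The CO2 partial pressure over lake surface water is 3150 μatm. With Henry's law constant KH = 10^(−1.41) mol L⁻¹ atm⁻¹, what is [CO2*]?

KH = 10^(−1.41) = 3.890×10^-2 mol L⁻¹ atm⁻¹
[CO2*] = KH · pCO2 = 3.890×10^-2 × 3150×10^-6 atm = 1.23×10^-4 mol/L

[CO2*] = 123 μmol/L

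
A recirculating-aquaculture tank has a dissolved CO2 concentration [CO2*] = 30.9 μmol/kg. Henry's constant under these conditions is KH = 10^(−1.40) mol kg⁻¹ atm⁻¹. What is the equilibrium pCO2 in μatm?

pCO2 = 776 μatm

KH = 10^(−1.40) = 3.981×10^-2 mol kg⁻¹ atm⁻¹
pCO2 = [CO2*]/KH = 30.9×10^-6 / 3.981×10^-2 = 7.76×10^-4 atm = 776 μatm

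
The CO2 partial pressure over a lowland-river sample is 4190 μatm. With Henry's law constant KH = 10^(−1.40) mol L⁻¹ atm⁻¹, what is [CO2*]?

[CO2*] = 167 μmol/L

KH = 10^(−1.40) = 3.981×10^-2 mol L⁻¹ atm⁻¹
[CO2*] = KH · pCO2 = 3.981×10^-2 × 4190×10^-6 atm = 1.67×10^-4 mol/L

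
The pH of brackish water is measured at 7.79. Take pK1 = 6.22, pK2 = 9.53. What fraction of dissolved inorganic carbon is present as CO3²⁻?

α₂ = 0.0174

α₂ = 1 / (1 + [H⁺]/K2 + [H⁺]²/(K1K2)) = 1 / (1 + 10^+1.74 + 10^+0.17)
   = 1 / (1 + 54.954 + 1.4791) = 1/57.433 = 0.01741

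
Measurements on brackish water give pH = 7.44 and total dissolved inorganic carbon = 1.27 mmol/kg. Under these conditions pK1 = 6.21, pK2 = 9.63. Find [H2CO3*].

[CO2*] = 0.0702 mmol/kg

α₀ = 1 / (1 + K1/[H⁺] + K1K2/[H⁺]²) = 1 / (1 + 10^+1.23 + 10^-0.96)
   = 1 / (1 + 16.982 + 0.10965) = 1/18.092 = 0.05527
[CO2*] = α₀ × DIC = 0.05527 × 1.27 = 0.0702 mmol/kg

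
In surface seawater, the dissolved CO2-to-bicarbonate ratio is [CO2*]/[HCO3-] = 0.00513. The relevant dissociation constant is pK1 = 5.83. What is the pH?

pH = 8.12

From K1 = [H⁺][HCO3-]/[CO2*]:  pH = pK1 − log₁₀([CO2*]/[HCO3-])
log₁₀(0.00513) = -2.290
pH = 5.83 − (-2.290) = 8.12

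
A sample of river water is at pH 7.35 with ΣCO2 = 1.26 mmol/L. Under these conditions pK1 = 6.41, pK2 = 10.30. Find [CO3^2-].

[CO3²⁻] = 1.27 μmol/L

α₂ = 1 / (1 + [H⁺]/K2 + [H⁺]²/(K1K2)) = 1 / (1 + 10^+2.95 + 10^+2.01)
   = 1 / (1 + 891.25 + 102.33) = 1/994.58 = 0.001005
[CO3²⁻] = α₂ × DIC = 0.001005 × 1.26 = 0.00127 mmol/L = 1.27 μmol/L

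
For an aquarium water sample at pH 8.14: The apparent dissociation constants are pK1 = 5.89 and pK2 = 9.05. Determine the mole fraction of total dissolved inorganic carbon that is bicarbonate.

α₁ = 1 / (1 + [H⁺]/K1 + K2/[H⁺]) = 1 / (1 + 10^-2.25 + 10^-0.91)
   = 1 / (1 + 0.0056234 + 0.12303) = 1/1.1287 = 0.8860

α₁ = 0.886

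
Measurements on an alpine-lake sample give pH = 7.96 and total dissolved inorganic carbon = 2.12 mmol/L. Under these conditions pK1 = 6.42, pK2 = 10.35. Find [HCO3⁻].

α₁ = 1 / (1 + [H⁺]/K1 + K2/[H⁺]) = 1 / (1 + 10^-1.54 + 10^-2.39)
   = 1 / (1 + 0.028840 + 0.0040738) = 1/1.0329 = 0.9681
[HCO3⁻] = α₁ × DIC = 0.9681 × 2.12 = 2.05 mmol/L

[HCO3⁻] = 2.05 mmol/L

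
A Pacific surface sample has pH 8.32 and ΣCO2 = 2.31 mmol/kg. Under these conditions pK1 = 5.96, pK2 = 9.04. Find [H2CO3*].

[CO2*] = 8.44 μmol/kg

α₀ = 1 / (1 + K1/[H⁺] + K1K2/[H⁺]²) = 1 / (1 + 10^+2.36 + 10^+1.64)
   = 1 / (1 + 229.09 + 43.652) = 1/273.74 = 0.003653
[CO2*] = α₀ × DIC = 0.003653 × 2.31 = 0.00844 mmol/kg = 8.44 μmol/kg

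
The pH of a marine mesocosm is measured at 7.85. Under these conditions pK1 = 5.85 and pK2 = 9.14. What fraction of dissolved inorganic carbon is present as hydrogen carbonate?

α₁ = 1 / (1 + [H⁺]/K1 + K2/[H⁺]) = 1 / (1 + 10^-2.00 + 10^-1.29)
   = 1 / (1 + 0.010000 + 0.051286) = 1/1.0613 = 0.9423

α₁ = 0.942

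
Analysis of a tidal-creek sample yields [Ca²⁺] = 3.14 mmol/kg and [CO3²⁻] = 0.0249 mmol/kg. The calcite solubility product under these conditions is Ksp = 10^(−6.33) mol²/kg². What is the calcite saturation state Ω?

Ω = 0.167

Ksp = 10^(−6.33) = 4.677×10^-7
Ω = [Ca²⁺][CO3²⁻]/Ksp = (3.14×10^-3)(0.0249×10^-3) / 4.677×10^-7 = 0.167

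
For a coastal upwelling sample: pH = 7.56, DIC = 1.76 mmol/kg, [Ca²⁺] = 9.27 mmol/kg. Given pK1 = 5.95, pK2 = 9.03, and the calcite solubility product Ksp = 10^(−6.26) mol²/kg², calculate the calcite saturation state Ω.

α₂ = 1 / (1 + [H⁺]/K2 + [H⁺]²/(K1K2)) = 1 / (1 + 10^+1.47 + 10^-0.14)
   = 1 / (1 + 29.512 + 0.72444) = 1/31.237 = 0.03201
[CO3²⁻] = α₂ × DIC = 0.03201 × 1.76 = 0.05634 mmol/kg
Ksp = 10^(−6.26) = 5.495×10^-7
Ω = [Ca²⁺][CO3²⁻]/Ksp = (9.27×10^-3)(5.634×10^-5) / 5.495×10^-7 = 0.950

Ω = 0.950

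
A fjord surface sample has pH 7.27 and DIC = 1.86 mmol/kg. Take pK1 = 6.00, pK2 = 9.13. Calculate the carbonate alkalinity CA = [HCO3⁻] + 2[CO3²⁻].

CA = 1.79 mmol/kg

CA = [HCO3⁻] + 2[CO3²⁻] = (α₁ + 2α₂)·DIC
At pH 7.27: [H⁺]/K1 = 10^-1.27 = 0.053703, K2/[H⁺] = 10^-1.86 = 0.013804
α₁ = 1/(1 + 0.053703 + 0.013804) = 1/1.0675 = 0.9368; α₂ = α₁·K2/[H⁺] = 0.01293
α₁ + 2α₂ = 0.9626
CA = 0.9626 × 1.86 = 1.79 mmol/kg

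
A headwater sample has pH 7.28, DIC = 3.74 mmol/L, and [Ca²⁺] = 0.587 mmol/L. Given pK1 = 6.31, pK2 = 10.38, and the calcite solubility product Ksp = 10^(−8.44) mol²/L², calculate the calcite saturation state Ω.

Ω = 0.434

α₂ = 1 / (1 + [H⁺]/K2 + [H⁺]²/(K1K2)) = 1 / (1 + 10^+3.10 + 10^+2.13)
   = 1 / (1 + 1258.9 + 134.90) = 1/1394.8 = 0.0007169
[CO3²⁻] = α₂ × DIC = 0.0007169 × 3.74 = 0.002681 mmol/L = 2.681 μmol/L
Ksp = 10^(−8.44) = 3.631×10^-9
Ω = [Ca²⁺][CO3²⁻]/Ksp = (0.587×10^-3)(2.681×10^-6) / 3.631×10^-9 = 0.434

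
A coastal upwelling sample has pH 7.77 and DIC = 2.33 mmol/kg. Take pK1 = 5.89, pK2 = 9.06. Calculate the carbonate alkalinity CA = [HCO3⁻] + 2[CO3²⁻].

CA = [HCO3⁻] + 2[CO3²⁻] = (α₁ + 2α₂)·DIC
At pH 7.77: [H⁺]/K1 = 10^-1.88 = 0.013183, K2/[H⁺] = 10^-1.29 = 0.051286
α₁ = 1/(1 + 0.013183 + 0.051286) = 1/1.0645 = 0.9394; α₂ = α₁·K2/[H⁺] = 0.04818
α₁ + 2α₂ = 1.0358
CA = 1.0358 × 2.33 = 2.41 mmol/kg

CA = 2.41 mmol/kg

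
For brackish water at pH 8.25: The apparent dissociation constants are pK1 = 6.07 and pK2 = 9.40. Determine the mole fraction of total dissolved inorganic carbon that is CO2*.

α₀ = 1 / (1 + K1/[H⁺] + K1K2/[H⁺]²) = 1 / (1 + 10^+2.18 + 10^+1.03)
   = 1 / (1 + 151.36 + 10.715) = 1/163.07 = 0.006132

α₀ = 0.00613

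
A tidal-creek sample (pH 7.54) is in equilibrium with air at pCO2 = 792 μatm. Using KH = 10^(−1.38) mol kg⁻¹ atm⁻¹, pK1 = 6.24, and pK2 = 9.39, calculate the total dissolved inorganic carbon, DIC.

DIC = 0.701 mmol/kg

[CO2*] = KH · pCO2 = 10^(−1.38) × 792×10^-6 = 3.302×10^-5 mol/kg
α₀ = 1/(1 + K1/[H⁺] + K1K2/[H⁺]²) = 1/(1 + 10^+1.30 + 10^-0.55) = 0.04709
DIC = [CO2*]/α₀ = 3.302×10^-5 / 0.04709 = 0.701 mmol/kg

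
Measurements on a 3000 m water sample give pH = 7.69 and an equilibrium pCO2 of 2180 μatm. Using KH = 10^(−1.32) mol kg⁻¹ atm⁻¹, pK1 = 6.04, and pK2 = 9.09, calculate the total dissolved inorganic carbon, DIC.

DIC = 4.95 mmol/kg

[CO2*] = KH · pCO2 = 10^(−1.32) × 2180×10^-6 = 1.043×10^-4 mol/kg
α₀ = 1/(1 + K1/[H⁺] + K1K2/[H⁺]²) = 1/(1 + 10^+1.65 + 10^+0.25) = 0.02108
DIC = [CO2*]/α₀ = 1.043×10^-4 / 0.02108 = 4.95 mmol/kg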